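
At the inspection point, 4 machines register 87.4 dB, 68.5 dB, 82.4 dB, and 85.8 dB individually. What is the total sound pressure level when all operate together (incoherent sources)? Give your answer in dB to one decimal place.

90.5 dB

For uncorrelated sources the intensities add, so convert each level to linear form, sum, and take 10·log₁₀ of the total.
Σ 10^(L/10) = 10^(87.4/10) + 10^(68.5/10) + 10^(82.4/10) + 10^(85.8/10) = 1.111e+09.
L_total = 10·log₁₀(1.111e+09) = 90.46 dB.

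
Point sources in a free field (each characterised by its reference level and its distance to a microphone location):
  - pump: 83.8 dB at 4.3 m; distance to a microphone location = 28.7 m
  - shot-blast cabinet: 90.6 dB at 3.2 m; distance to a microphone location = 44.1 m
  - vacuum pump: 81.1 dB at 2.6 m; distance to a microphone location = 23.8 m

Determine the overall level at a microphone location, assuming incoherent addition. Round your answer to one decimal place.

First find each source's level at the receiver (point-source: −20·log₁₀(r/r_ref)), then combine on an intensity basis.
pump: 83.8 − 20·log₁₀(28.7/4.3) = 83.8 − 16.49 = 67.31 dB.
shot-blast cabinet: 90.6 − 20·log₁₀(44.1/3.2) = 90.6 − 22.79 = 67.81 dB.
vacuum pump: 81.1 − 20·log₁₀(23.8/2.6) = 81.1 − 19.23 = 61.87 dB.
Σ 10^(L/10) = 1.297e+07 → L_total = 10·log₁₀(1.297e+07) = 71.13 dB.

71.1 dB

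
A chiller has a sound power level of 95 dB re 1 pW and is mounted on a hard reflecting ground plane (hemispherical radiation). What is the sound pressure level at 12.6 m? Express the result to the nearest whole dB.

Free-field hemispherical radiation: L_p = L_w − 10·log₁₀(2π·r²), r = 12.6 m.
2π·r² = 997.5 m², 10·log₁₀ of that is 29.989 dB.
L_p = 95 − 29.989 = 65.01 dB.

65 dB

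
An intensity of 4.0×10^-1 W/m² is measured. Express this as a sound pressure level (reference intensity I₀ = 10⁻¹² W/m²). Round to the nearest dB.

116 dB

I/I₀ = 4.0×10^-1/10⁻¹² = 4.0×10^11, and L = 10·log₁₀(I/I₀).
L = 10·(0.6021 + 11) = 116.02 dB.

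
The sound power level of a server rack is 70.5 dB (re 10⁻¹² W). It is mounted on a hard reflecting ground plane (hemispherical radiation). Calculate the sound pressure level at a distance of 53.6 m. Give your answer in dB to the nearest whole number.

The power spreads over a hemisphere of area 2π·r², so L_p = L_w − 10·log₁₀(2π·r²).
2π·r² = 1.805e+04 m², 10·log₁₀ of that is 42.565 dB.
L_p = 70.5 − 42.565 = 27.93 dB.

28 dB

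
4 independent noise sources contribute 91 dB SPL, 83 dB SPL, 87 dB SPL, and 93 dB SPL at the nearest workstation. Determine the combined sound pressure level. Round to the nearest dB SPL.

96 dB SPL

Incoherent sources combine by intensity addition: L_total = 10·log₁₀(Σ 10^(L_i/10)).
Σ 10^(L/10) = 10^(91/10) + 10^(83/10) + 10^(87/10) + 10^(93/10) = 3.955e+09.
L_total = 10·log₁₀(3.955e+09) = 95.97 dB SPL.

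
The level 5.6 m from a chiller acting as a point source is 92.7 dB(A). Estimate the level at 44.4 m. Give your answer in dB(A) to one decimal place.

74.7 dB(A)

For a point source, L₂ = L₁ − 20·log₁₀(r₂/r₁).
L₂ = 92.7 − 20·log₁₀(44.4/5.6) = 92.7 − 17.984 = 74.72 dB(A).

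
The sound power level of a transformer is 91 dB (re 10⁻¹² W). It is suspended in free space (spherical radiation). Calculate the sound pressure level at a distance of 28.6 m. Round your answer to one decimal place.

50.9 dB

L_p = L_w − 10·log₁₀(4π·r²) with r = 28.6 m.
4π·r² = 1.028e+04 m², 10·log₁₀ of that is 40.119 dB.
L_p = 91 − 40.119 = 50.88 dB.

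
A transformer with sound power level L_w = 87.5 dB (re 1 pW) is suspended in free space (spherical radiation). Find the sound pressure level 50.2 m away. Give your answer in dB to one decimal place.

42.5 dB

The power spreads over a sphere of area 4π·r², so L_p = L_w − 10·log₁₀(4π·r²).
4π·r² = 3.167e+04 m², 10·log₁₀ of that is 45.006 dB.
L_p = 87.5 − 45.006 = 42.49 dB.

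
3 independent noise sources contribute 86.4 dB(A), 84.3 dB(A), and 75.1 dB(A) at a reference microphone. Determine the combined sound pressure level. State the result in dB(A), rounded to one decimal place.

Incoherent sources combine by intensity addition: L_total = 10·log₁₀(Σ 10^(L_i/10)).
Σ 10^(L/10) = 10^(86.4/10) + 10^(84.3/10) + 10^(75.1/10) = 7.380e+08.
L_total = 10·log₁₀(7.380e+08) = 88.68 dB(A).

88.7 dB(A)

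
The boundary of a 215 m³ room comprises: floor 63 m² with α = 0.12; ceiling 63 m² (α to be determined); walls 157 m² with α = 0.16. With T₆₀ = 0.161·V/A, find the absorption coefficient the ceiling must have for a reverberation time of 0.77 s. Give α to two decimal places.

A = 0.161·V/T₆₀ = 0.161·215/0.77 = 44.95 m² sabins.
Absorption from the other surfaces = 63·0.12 + 157·0.16 = 32.68 m², so the ceiling must supply 12.27 m² over 63 m².
α = 12.27/63 = 0.195.

0.19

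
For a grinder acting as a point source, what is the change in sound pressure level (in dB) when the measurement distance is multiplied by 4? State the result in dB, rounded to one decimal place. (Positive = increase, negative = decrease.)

With spherical spreading the level changes by −20·log₁₀(r₂/r₁).
ΔL = −20·log₁₀(4) = -12.04 dB.

-12.0 dB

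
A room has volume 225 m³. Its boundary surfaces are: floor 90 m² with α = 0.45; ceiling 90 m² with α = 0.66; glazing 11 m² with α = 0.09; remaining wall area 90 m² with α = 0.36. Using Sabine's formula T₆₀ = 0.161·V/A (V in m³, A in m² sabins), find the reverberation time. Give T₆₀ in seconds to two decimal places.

Total absorption A = 90·0.45 + 90·0.66 + 11·0.09 + 90·0.36 = 133.29 m² sabins.
T₆₀ = 0.161·V/A = 0.161·225/133.29 = 0.272 s.

0.27 s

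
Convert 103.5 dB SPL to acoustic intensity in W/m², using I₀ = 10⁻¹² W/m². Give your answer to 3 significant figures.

I/I₀ = 10^(103.5/10) = 2.239e+10, so I = 2.239e+10 × 10⁻¹² W/m².

0.0224 W/m²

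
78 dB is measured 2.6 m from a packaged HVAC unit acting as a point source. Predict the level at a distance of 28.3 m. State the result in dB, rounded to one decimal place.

For a point source, L₂ = L₁ − 20·log₁₀(r₂/r₁).
L₂ = 78 − 20·log₁₀(28.3/2.6) = 78 − 20.736 = 57.26 dB.

57.3 dB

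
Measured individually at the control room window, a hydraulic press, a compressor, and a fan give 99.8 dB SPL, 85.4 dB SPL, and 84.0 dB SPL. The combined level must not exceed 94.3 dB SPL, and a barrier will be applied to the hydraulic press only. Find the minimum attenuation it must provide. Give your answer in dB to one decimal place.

The untreated sources together contribute 10^(85.4/10) + 10^(84.0/10) = 5.979e+08, i.e. 87.77 dB SPL.
To meet 94.3 dB SPL overall, the treated hydraulic press may contribute at most 10^(94.3/10) − 5.979e+08 = 2.094e+09, i.e. 93.21 dB SPL.
Required insertion loss = 99.8 − 93.21 = 6.59 dB.

6.6 dB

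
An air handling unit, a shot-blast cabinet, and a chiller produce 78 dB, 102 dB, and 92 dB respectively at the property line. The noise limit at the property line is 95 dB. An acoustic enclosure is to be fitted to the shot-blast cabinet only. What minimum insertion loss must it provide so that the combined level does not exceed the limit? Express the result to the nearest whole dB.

10 dB

The untreated sources together contribute 10^(78/10) + 10^(92/10) = 1.648e+09, i.e. 92.17 dB.
The limit corresponds to 10^(95/10) = 3.162e+09; subtracting the fixed part leaves 1.514e+09 for the shot-blast cabinet, i.e. 91.80 dB.
So the shot-blast cabinet must be reduced from 102 to 91.80 dB: IL = 10.20 dB.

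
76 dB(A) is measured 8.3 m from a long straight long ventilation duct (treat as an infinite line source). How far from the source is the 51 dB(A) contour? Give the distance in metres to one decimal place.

For a line source L₁ − L₂ = 10·log₁₀(r₂/r₁), so r₂ = r₁·10^((L₁−L₂)/10).
r₂ = 8.3·10^((76−51)/10) = 8.3·10^(25.0/10) = 2624.69 m.

2624.7 m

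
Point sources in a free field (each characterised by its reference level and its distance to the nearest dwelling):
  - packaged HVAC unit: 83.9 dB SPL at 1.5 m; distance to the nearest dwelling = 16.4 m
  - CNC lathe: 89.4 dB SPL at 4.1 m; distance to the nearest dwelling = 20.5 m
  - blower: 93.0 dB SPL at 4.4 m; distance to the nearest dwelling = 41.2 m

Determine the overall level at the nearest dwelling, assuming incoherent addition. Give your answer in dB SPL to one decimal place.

77.8 dB SPL

Propagate each source to the receiver with L = L_ref − 20·log₁₀(r/r_ref), then add intensities.
packaged HVAC unit: 83.9 − 20·log₁₀(16.4/1.5) = 83.9 − 20.78 = 63.12 dB SPL.
CNC lathe: 89.4 − 20·log₁₀(20.5/4.1) = 89.4 − 13.98 = 75.42 dB SPL.
blower: 93.0 − 20·log₁₀(41.2/4.4) = 93.0 − 19.43 = 73.57 dB SPL.
Σ 10^(L/10) = 5.965e+07 → L_total = 10·log₁₀(5.965e+07) = 77.76 dB SPL.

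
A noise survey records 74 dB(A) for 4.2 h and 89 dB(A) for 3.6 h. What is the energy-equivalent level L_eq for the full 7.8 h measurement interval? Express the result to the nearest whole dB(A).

86 dB(A)

L_eq = 10·log₁₀[(1/T)·Σ tᵢ·10^(Lᵢ/10)] with T = 7.8 h.
Σ tᵢ·10^(Lᵢ/10) = 4.2·10^(74/10) + 3.6·10^(89/10) = 2.965e+09.
L_eq = 10·log₁₀(2.965e+09/7.8) = 85.80 dB(A).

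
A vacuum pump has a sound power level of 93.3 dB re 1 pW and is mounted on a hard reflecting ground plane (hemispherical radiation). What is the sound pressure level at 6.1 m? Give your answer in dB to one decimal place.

L_p = L_w − 10·log₁₀(2π·r²) with r = 6.1 m.
2π·r² = 233.8 m², 10·log₁₀ of that is 23.688 dB.
L_p = 93.3 − 23.688 = 69.61 dB.

69.6 dB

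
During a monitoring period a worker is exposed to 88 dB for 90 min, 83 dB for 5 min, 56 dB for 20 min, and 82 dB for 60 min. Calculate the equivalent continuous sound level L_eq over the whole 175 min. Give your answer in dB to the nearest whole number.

86 dB

The energy average is taken in the linear domain: L_eq = 10·log₁₀[(Σ tᵢ·10^(Lᵢ/10))/T], T = 175 min.
Σ tᵢ·10^(Lᵢ/10) = 90·10^(88/10) + 5·10^(83/10) + 20·10^(56/10) + 60·10^(82/10) = 6.730e+10.
L_eq = 10·log₁₀(6.730e+10/175) = 85.85 dB.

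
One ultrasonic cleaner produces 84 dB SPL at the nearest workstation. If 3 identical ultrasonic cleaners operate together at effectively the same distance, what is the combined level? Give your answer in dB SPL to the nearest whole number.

89 dB SPL

With 3 equal, uncorrelated contributions the intensity is 3× that of one unit, giving a rise of 10·log₁₀ 3.
L_total = 84 + 10·log₁₀(3) = 84 + 4.771 = 88.77 dB SPL.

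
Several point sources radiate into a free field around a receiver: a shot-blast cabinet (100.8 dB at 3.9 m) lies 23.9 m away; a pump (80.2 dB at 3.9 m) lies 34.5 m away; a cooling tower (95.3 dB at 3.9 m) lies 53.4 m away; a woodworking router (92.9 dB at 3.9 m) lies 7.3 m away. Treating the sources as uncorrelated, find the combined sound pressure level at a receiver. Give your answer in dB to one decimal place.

First find each source's level at the receiver (point-source: −20·log₁₀(r/r_ref)), then combine on an intensity basis.
shot-blast cabinet: 100.8 − 20·log₁₀(23.9/3.9) = 100.8 − 15.75 = 85.05 dB.
pump: 80.2 − 20·log₁₀(34.5/3.9) = 80.2 − 18.94 = 61.26 dB.
cooling tower: 95.3 − 20·log₁₀(53.4/3.9) = 95.3 − 22.73 = 72.57 dB.
woodworking router: 92.9 − 20·log₁₀(7.3/3.9) = 92.9 − 5.45 = 87.45 dB.
Σ 10^(L/10) = 8.961e+08 → L_total = 10·log₁₀(8.961e+08) = 89.52 dB.

89.5 dB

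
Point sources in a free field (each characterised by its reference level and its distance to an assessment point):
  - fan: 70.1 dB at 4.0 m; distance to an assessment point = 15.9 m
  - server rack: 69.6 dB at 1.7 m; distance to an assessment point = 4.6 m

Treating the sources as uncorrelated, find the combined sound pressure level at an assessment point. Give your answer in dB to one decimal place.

62.8 dB

Apply inverse-square spreading to bring every level to the receiver, then sum 10^(L/10).
fan: 70.1 − 20·log₁₀(15.9/4.0) = 70.1 − 11.99 = 58.11 dB.
server rack: 69.6 − 20·log₁₀(4.6/1.7) = 69.6 − 8.65 = 60.95 dB.
Σ 10^(L/10) = 1.893e+06 → L_total = 10·log₁₀(1.893e+06) = 62.77 dB.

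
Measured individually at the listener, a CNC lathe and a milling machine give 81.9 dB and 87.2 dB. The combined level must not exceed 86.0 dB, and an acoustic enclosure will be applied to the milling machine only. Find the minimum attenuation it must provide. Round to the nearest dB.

3 dB

Everything except the milling machine sums to 10^(81.9/10) = 1.549e+08 in linear terms, 81.90 dB.
The limit corresponds to 10^(86.0/10) = 3.981e+08; subtracting the fixed part leaves 2.432e+08 for the milling machine, i.e. 83.86 dB.
Required insertion loss = 87.2 − 83.86 = 3.34 dB.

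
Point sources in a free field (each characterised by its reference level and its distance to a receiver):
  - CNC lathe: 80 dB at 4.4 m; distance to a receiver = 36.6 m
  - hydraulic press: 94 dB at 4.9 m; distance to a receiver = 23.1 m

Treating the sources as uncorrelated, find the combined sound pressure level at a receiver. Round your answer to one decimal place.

First find each source's level at the receiver (point-source: −20·log₁₀(r/r_ref)), then combine on an intensity basis.
CNC lathe: 80 − 20·log₁₀(36.6/4.4) = 80 − 18.40 = 61.60 dB.
hydraulic press: 94 − 20·log₁₀(23.1/4.9) = 94 − 13.47 = 80.53 dB.
Σ 10^(L/10) = 1.145e+08 → L_total = 10·log₁₀(1.145e+08) = 80.59 dB.

80.6 dB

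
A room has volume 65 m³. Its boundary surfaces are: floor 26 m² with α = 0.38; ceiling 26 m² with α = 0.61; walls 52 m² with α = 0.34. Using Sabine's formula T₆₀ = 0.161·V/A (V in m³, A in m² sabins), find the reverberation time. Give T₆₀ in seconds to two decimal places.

0.24 s

A = Σ Sᵢαᵢ = 26·0.38 + 26·0.61 + 52·0.34 = 43.42 m².
T₆₀ = 0.161·V/A = 0.161·65/43.42 = 0.241 s.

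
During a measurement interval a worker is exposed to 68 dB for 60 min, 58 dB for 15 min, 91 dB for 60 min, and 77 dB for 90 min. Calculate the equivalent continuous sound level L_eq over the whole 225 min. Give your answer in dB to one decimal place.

Weight each interval's intensity by its duration and average over T = 225 min:
Σ tᵢ·10^(Lᵢ/10) = 60·10^(68/10) + 15·10^(58/10) + 60·10^(91/10) + 90·10^(77/10) = 8.043e+10.
L_eq = 10·log₁₀(8.043e+10/225) = 85.53 dB.

85.5 dB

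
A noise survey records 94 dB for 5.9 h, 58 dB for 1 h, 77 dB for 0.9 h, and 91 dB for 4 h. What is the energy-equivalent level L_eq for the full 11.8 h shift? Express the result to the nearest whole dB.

L_eq = 10·log₁₀[(1/T)·Σ tᵢ·10^(Lᵢ/10)] with T = 11.8 h.
Σ tᵢ·10^(Lᵢ/10) = 5.9·10^(94/10) + 1·10^(58/10) + 0.9·10^(77/10) + 4·10^(91/10) = 1.990e+10.
L_eq = 10·log₁₀(1.990e+10/11.8) = 92.27 dB.

92 dB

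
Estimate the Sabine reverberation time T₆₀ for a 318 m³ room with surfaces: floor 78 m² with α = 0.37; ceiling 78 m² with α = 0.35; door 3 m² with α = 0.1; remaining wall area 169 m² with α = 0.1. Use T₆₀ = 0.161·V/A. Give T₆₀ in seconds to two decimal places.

0.70 s

A = Σ Sᵢαᵢ = 78·0.37 + 78·0.35 + 3·0.1 + 169·0.1 = 73.36 m².
T₆₀ = 0.161·V/A = 0.161·318/73.36 = 0.698 s.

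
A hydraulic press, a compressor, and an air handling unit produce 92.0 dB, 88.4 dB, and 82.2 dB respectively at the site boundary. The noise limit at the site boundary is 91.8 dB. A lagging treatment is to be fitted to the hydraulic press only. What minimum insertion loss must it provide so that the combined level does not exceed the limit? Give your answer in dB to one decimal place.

3.8 dB

The untreated sources together contribute 10^(88.4/10) + 10^(82.2/10) = 8.578e+08, i.e. 89.33 dB.
To meet 91.8 dB overall, the treated hydraulic press may contribute at most 10^(91.8/10) − 8.578e+08 = 6.558e+08, i.e. 88.17 dB.
So the hydraulic press must be reduced from 92.0 to 88.17 dB: IL = 3.83 dB.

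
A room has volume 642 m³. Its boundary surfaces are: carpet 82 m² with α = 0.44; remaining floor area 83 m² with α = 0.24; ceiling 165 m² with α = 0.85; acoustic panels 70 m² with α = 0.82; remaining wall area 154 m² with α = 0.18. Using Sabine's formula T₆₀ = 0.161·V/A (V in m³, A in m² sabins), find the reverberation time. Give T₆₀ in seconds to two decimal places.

Summing Sᵢαᵢ: 82·0.44 + 83·0.24 + 165·0.85 + 70·0.82 + 154·0.18 = 281.37 m².
T₆₀ = 0.161 × 642 / 281.37 = 0.367 s.

0.37 s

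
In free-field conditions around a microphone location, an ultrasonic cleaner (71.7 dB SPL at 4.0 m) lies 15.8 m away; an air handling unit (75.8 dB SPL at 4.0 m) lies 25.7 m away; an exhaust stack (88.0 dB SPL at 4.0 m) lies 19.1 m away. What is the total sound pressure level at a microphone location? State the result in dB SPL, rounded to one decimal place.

First find each source's level at the receiver (point-source: −20·log₁₀(r/r_ref)), then combine on an intensity basis.
ultrasonic cleaner: 71.7 − 20·log₁₀(15.8/4.0) = 71.7 − 11.93 = 59.77 dB SPL.
air handling unit: 75.8 − 20·log₁₀(25.7/4.0) = 75.8 − 16.16 = 59.64 dB SPL.
exhaust stack: 88.0 − 20·log₁₀(19.1/4.0) = 88.0 − 13.58 = 74.42 dB SPL.
Σ 10^(L/10) = 2.954e+07 → L_total = 10·log₁₀(2.954e+07) = 74.70 dB SPL.

74.7 dB SPL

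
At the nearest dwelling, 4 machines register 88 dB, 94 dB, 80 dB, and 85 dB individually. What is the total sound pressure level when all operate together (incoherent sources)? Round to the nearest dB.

96 dB

For uncorrelated sources the intensities add, so convert each level to linear form, sum, and take 10·log₁₀ of the total.
Σ 10^(L/10) = 10^(88/10) + 10^(94/10) + 10^(80/10) + 10^(85/10) = 3.559e+09.
L_total = 10·log₁₀(3.559e+09) = 95.51 dB.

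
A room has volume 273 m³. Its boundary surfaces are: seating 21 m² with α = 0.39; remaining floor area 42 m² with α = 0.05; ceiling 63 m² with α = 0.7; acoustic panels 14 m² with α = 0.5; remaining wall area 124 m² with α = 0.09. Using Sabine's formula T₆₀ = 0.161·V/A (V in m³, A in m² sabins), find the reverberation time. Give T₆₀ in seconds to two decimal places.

0.61 s

Total absorption A = 21·0.39 + 42·0.05 + 63·0.7 + 14·0.5 + 124·0.09 = 72.55 m² sabins.
T₆₀ = 0.161 × 273 / 72.55 = 0.606 s.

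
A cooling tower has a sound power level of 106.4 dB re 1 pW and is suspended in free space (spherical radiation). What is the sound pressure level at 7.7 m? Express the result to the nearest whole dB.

78 dB

Free-field spherical radiation: L_p = L_w − 10·log₁₀(4π·r²), r = 7.7 m.
4π·r² = 745.1 m², 10·log₁₀ of that is 28.722 dB.
L_p = 106.4 − 28.722 = 77.68 dB.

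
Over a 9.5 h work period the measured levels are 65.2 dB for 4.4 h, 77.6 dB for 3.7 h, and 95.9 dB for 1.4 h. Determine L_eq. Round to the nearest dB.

The energy average is taken in the linear domain: L_eq = 10·log₁₀[(Σ tᵢ·10^(Lᵢ/10))/T], T = 9.5 h.
Σ tᵢ·10^(Lᵢ/10) = 4.4·10^(65.2/10) + 3.7·10^(77.6/10) + 1.4·10^(95.9/10) = 5.674e+09.
L_eq = 10·log₁₀(5.674e+09/9.5) = 87.76 dB.

88 dB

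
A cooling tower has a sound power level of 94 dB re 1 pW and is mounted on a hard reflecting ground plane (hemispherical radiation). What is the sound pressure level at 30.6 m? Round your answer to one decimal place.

56.3 dB

L_p = L_w − 10·log₁₀(2π·r²) with r = 30.6 m.
2π·r² = 5883 m², 10·log₁₀ of that is 37.696 dB.
L_p = 94 − 37.696 = 56.30 dB.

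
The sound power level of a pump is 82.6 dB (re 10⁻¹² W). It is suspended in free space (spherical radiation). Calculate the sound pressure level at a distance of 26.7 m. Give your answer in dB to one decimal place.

43.1 dB

The power spreads over a sphere of area 4π·r², so L_p = L_w − 10·log₁₀(4π·r²).
4π·r² = 8958 m², 10·log₁₀ of that is 39.522 dB.
L_p = 82.6 − 39.522 = 43.08 dB.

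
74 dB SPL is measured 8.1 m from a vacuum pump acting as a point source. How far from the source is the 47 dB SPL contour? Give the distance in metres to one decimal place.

Point-source spreading drops the level by 20·log₁₀(r₂/r₁); inverting, r₂/r₁ = 10^(ΔL/20).
r₂ = 8.1·10^((74−47)/20) = 8.1·10^(27.0/20) = 181.34 m.

181.3 m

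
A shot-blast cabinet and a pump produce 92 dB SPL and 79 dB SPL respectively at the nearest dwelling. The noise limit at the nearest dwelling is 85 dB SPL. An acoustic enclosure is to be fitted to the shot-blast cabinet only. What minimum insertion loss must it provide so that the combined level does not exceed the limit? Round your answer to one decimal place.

The untreated sources together contribute 10^(79/10) = 7.943e+07, i.e. 79.00 dB SPL.
To meet 85 dB SPL overall, the treated shot-blast cabinet may contribute at most 10^(85/10) − 7.943e+07 = 2.368e+08, i.e. 83.74 dB SPL.
Required insertion loss = 92 − 83.74 = 8.26 dB.

8.3 dB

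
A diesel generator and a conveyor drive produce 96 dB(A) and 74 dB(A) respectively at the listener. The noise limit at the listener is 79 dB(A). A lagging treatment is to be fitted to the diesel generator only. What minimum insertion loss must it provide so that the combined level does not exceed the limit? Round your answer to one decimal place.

Everything except the diesel generator sums to 10^(74/10) = 2.512e+07 in linear terms, 74.00 dB(A).
To meet 79 dB(A) overall, the treated diesel generator may contribute at most 10^(79/10) − 2.512e+07 = 5.431e+07, i.e. 77.35 dB(A).
So the diesel generator must be reduced from 96 to 77.35 dB(A): IL = 18.65 dB.

18.7 dB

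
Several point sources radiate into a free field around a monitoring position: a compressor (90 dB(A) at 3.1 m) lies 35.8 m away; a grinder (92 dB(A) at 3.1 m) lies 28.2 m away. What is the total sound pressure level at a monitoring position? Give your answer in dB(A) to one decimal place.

74.3 dB(A)

First find each source's level at the receiver (point-source: −20·log₁₀(r/r_ref)), then combine on an intensity basis.
compressor: 90 − 20·log₁₀(35.8/3.1) = 90 − 21.25 = 68.75 dB(A).
grinder: 92 − 20·log₁₀(28.2/3.1) = 92 − 19.18 = 72.82 dB(A).
Σ 10^(L/10) = 2.665e+07 → L_total = 10·log₁₀(2.665e+07) = 74.26 dB(A).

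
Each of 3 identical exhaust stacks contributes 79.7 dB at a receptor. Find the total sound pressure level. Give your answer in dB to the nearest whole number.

84 dB

N identical incoherent sources raise the level by 10·log₁₀ N.
L_total = 79.7 + 10·log₁₀(3) = 79.7 + 4.771 = 84.47 dB.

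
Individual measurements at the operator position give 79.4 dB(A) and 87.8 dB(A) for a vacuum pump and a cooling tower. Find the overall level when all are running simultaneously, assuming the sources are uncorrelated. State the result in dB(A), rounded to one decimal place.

88.4 dB(A)

Incoherent sources combine by intensity addition: L_total = 10·log₁₀(Σ 10^(L_i/10)).
Σ 10^(L/10) = 10^(79.4/10) + 10^(87.8/10) = 6.897e+08.
L_total = 10·log₁₀(6.897e+08) = 88.39 dB(A).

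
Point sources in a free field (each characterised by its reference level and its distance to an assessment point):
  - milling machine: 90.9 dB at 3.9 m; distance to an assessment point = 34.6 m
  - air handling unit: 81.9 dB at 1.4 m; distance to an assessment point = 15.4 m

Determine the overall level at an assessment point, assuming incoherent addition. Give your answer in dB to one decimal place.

72.3 dB

Apply inverse-square spreading to bring every level to the receiver, then sum 10^(L/10).
milling machine: 90.9 − 20·log₁₀(34.6/3.9) = 90.9 − 18.96 = 71.94 dB.
air handling unit: 81.9 − 20·log₁₀(15.4/1.4) = 81.9 − 20.83 = 61.07 dB.
Σ 10^(L/10) = 1.691e+07 → L_total = 10·log₁₀(1.691e+07) = 72.28 dB.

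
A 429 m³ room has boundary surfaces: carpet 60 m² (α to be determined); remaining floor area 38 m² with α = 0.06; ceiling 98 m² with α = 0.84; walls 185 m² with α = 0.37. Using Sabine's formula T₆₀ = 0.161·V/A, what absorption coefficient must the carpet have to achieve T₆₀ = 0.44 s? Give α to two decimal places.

From T₆₀ = 0.161·V/A, the target T₆₀ = 0.44 s needs A = 0.161·429/0.44 = 156.97 m².
Absorption from the other surfaces = 38·0.06 + 98·0.84 + 185·0.37 = 153.05 m², so the carpet must supply 3.93 m² over 60 m².
α = 3.93/60 = 0.065.

0.07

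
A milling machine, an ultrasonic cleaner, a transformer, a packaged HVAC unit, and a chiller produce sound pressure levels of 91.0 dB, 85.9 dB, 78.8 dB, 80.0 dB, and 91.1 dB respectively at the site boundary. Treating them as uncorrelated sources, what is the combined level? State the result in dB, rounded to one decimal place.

Incoherent sources combine by intensity addition: L_total = 10·log₁₀(Σ 10^(L_i/10)).
Σ 10^(L/10) = 10^(91.0/10) + 10^(85.9/10) + 10^(78.8/10) + 10^(80.0/10) + 10^(91.1/10) = 3.112e+09.
L_total = 10·log₁₀(3.112e+09) = 94.93 dB.

94.9 dB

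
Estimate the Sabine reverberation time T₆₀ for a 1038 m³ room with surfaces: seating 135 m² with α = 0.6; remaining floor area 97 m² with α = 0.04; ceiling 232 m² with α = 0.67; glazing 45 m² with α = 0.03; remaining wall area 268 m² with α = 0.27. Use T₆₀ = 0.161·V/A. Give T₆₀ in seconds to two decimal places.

0.53 s

Total absorption A = 135·0.6 + 97·0.04 + 232·0.67 + 45·0.03 + 268·0.27 = 314.03 m² sabins.
T₆₀ = 0.161 × 1038 / 314.03 = 0.532 s.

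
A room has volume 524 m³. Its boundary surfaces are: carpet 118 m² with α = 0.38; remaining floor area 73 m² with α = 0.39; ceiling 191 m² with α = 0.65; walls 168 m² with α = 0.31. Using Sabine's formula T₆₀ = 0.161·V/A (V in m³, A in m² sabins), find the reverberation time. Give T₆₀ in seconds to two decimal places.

Summing Sᵢαᵢ: 118·0.38 + 73·0.39 + 191·0.65 + 168·0.31 = 249.54 m².
T₆₀ = 0.161·V/A = 0.161·524/249.54 = 0.338 s.

0.34 s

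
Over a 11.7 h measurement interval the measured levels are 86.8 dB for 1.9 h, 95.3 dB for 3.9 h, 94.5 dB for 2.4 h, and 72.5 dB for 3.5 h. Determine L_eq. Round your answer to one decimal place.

Weight each interval's intensity by its duration and average over T = 11.7 h:
Σ tᵢ·10^(Lᵢ/10) = 1.9·10^(86.8/10) + 3.9·10^(95.3/10) + 2.4·10^(94.5/10) + 3.5·10^(72.5/10) = 2.095e+10.
L_eq = 10·log₁₀(2.095e+10/11.7) = 92.53 dB.

92.5 dB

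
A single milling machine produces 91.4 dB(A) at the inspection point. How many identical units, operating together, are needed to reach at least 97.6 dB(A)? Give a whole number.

5

Need L₁ + 10·log₁₀ N ≥ 97.6, i.e. log₁₀ N ≥ 0.62.
N ≥ 10^(6.2/10) = 4.169, so N = 5.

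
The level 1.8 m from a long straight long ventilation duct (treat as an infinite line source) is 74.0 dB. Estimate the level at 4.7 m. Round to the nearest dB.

70 dB

For a line source, L₂ = L₁ − 10·log₁₀(r₂/r₁).
L₂ = 74.0 − 10·log₁₀(4.7/1.8) = 74.0 − 4.168 = 69.83 dB.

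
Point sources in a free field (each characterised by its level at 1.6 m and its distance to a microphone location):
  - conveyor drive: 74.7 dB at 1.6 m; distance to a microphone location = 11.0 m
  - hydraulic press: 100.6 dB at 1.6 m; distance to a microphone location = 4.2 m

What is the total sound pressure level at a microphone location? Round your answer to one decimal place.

92.2 dB

First find each source's level at the receiver (point-source: −20·log₁₀(r/r_ref)), then combine on an intensity basis.
conveyor drive: 74.7 − 20·log₁₀(11.0/1.6) = 74.7 − 16.75 = 57.95 dB.
hydraulic press: 100.6 − 20·log₁₀(4.2/1.6) = 100.6 − 8.38 = 92.22 dB.
Σ 10^(L/10) = 1.667e+09 → L_total = 10·log₁₀(1.667e+09) = 92.22 dB.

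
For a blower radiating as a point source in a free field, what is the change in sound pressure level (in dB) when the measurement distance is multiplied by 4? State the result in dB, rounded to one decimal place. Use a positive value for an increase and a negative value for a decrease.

-12.0 dB

Point-source spreading: ΔL = −20·log₁₀(r₂/r₁).
ΔL = −20·log₁₀(4) = -12.04 dB.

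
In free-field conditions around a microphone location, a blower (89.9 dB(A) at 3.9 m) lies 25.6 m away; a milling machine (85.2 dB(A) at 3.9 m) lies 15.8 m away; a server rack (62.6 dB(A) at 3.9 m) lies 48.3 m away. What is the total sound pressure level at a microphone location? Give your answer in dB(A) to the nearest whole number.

76 dB(A)

First find each source's level at the receiver (point-source: −20·log₁₀(r/r_ref)), then combine on an intensity basis.
blower: 89.9 − 20·log₁₀(25.6/3.9) = 89.9 − 16.34 = 73.56 dB(A).
milling machine: 85.2 − 20·log₁₀(15.8/3.9) = 85.2 − 12.15 = 73.05 dB(A).
server rack: 62.6 − 20·log₁₀(48.3/3.9) = 62.6 − 21.86 = 40.74 dB(A).
Σ 10^(L/10) = 4.287e+07 → L_total = 10·log₁₀(4.287e+07) = 76.32 dB(A).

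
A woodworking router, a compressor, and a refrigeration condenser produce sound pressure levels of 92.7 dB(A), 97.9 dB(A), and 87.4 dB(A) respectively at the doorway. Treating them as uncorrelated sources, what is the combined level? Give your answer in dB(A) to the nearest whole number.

For uncorrelated sources the intensities add, so convert each level to linear form, sum, and take 10·log₁₀ of the total.
Σ 10^(L/10) = 10^(92.7/10) + 10^(97.9/10) + 10^(87.4/10) = 8.578e+09.
L_total = 10·log₁₀(8.578e+09) = 99.33 dB(A).

99 dB(A)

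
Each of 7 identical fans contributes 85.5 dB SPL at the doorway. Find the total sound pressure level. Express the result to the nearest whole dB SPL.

94 dB SPL

L_total = L₁ + 10·log₁₀ N for N identical incoherent sources.
L_total = 85.5 + 10·log₁₀(7) = 85.5 + 8.451 = 93.95 dB SPL.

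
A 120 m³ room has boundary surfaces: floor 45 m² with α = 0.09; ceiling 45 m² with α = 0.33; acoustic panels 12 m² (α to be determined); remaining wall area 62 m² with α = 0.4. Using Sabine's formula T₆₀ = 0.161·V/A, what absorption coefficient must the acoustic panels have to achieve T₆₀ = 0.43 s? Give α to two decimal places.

0.10

Required total absorption A = 0.161·120/0.43 = 44.93 m².
Absorption from the other surfaces = 45·0.09 + 45·0.33 + 62·0.4 = 43.70 m², so the acoustic panels must supply 1.23 m² over 12 m².
α = 1.23/12 = 0.103.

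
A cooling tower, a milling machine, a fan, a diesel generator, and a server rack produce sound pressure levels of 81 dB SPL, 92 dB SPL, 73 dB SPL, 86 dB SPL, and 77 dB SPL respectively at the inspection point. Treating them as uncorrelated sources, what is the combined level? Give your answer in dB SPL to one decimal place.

For uncorrelated sources the intensities add, so convert each level to linear form, sum, and take 10·log₁₀ of the total.
Σ 10^(L/10) = 10^(81/10) + 10^(92/10) + 10^(73/10) + 10^(86/10) + 10^(77/10) = 2.179e+09.
L_total = 10·log₁₀(2.179e+09) = 93.38 dB SPL.

93.4 dB SPL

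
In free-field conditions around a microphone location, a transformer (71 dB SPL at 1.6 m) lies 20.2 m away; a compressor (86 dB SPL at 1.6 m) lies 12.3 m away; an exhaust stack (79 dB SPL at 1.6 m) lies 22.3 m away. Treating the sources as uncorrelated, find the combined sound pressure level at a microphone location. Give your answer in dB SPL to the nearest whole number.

69 dB SPL

Apply inverse-square spreading to bring every level to the receiver, then sum 10^(L/10).
transformer: 71 − 20·log₁₀(20.2/1.6) = 71 − 22.02 = 48.98 dB SPL.
compressor: 86 − 20·log₁₀(12.3/1.6) = 86 − 17.72 = 68.28 dB SPL.
exhaust stack: 79 − 20·log₁₀(22.3/1.6) = 79 − 22.88 = 56.12 dB SPL.
Σ 10^(L/10) = 7.224e+06 → L_total = 10·log₁₀(7.224e+06) = 68.59 dB SPL.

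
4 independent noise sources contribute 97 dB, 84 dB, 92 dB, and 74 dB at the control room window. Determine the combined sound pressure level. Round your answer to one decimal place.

98.4 dB

For uncorrelated sources the intensities add, so convert each level to linear form, sum, and take 10·log₁₀ of the total.
Σ 10^(L/10) = 10^(97/10) + 10^(84/10) + 10^(92/10) + 10^(74/10) = 6.873e+09.
L_total = 10·log₁₀(6.873e+09) = 98.37 dB.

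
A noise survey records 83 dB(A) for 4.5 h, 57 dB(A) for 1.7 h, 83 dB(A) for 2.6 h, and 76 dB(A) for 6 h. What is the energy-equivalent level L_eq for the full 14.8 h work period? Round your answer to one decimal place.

80.5 dB(A)

The energy average is taken in the linear domain: L_eq = 10·log₁₀[(Σ tᵢ·10^(Lᵢ/10))/T], T = 14.8 h.
Σ tᵢ·10^(Lᵢ/10) = 4.5·10^(83/10) + 1.7·10^(57/10) + 2.6·10^(83/10) + 6·10^(76/10) = 1.656e+09.
L_eq = 10·log₁₀(1.656e+09/14.8) = 80.49 dB(A).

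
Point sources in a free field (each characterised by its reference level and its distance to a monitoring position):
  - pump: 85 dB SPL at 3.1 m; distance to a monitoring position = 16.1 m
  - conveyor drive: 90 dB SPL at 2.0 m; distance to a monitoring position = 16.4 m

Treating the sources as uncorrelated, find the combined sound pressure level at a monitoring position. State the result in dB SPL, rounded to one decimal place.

74.2 dB SPL

First find each source's level at the receiver (point-source: −20·log₁₀(r/r_ref)), then combine on an intensity basis.
pump: 85 − 20·log₁₀(16.1/3.1) = 85 − 14.31 = 70.69 dB SPL.
conveyor drive: 90 − 20·log₁₀(16.4/2.0) = 90 − 18.28 = 71.72 dB SPL.
Σ 10^(L/10) = 2.660e+07 → L_total = 10·log₁₀(2.660e+07) = 74.25 dB SPL.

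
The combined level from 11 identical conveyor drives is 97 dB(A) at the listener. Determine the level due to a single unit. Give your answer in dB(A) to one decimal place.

86.6 dB(A)

For N identical incoherent sources L_total = L₁ + 10·log₁₀ N, so L₁ = 97 − 10·log₁₀(11) = 97 − 10.414.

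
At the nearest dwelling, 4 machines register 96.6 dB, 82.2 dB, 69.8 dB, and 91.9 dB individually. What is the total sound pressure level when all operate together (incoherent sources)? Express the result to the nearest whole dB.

98 dB

Incoherent sources combine by intensity addition: L_total = 10·log₁₀(Σ 10^(L_i/10)).
Σ 10^(L/10) = 10^(96.6/10) + 10^(82.2/10) + 10^(69.8/10) + 10^(91.9/10) = 6.295e+09.
L_total = 10·log₁₀(6.295e+09) = 97.99 dB.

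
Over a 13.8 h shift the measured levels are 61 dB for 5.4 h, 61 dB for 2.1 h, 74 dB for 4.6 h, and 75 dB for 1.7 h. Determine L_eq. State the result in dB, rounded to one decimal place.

71.1 dB

Weight each interval's intensity by its duration and average over T = 13.8 h:
Σ tᵢ·10^(Lᵢ/10) = 5.4·10^(61/10) + 2.1·10^(61/10) + 4.6·10^(74/10) + 1.7·10^(75/10) = 1.787e+08.
L_eq = 10·log₁₀(1.787e+08/13.8) = 71.12 dB.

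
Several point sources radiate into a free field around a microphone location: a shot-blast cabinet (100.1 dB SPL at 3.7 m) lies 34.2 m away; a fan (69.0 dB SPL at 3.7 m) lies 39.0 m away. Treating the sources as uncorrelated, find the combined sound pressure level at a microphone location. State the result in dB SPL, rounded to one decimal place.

First find each source's level at the receiver (point-source: −20·log₁₀(r/r_ref)), then combine on an intensity basis.
shot-blast cabinet: 100.1 − 20·log₁₀(34.2/3.7) = 100.1 − 19.32 = 80.78 dB SPL.
fan: 69.0 − 20·log₁₀(39.0/3.7) = 69.0 − 20.46 = 48.54 dB SPL.
Σ 10^(L/10) = 1.198e+08 → L_total = 10·log₁₀(1.198e+08) = 80.79 dB SPL.

80.8 dB SPL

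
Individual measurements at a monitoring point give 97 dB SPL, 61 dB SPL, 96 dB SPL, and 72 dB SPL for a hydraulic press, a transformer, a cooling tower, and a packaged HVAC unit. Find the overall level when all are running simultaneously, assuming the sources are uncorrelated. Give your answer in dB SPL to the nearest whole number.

Incoherent sources combine by intensity addition: L_total = 10·log₁₀(Σ 10^(L_i/10)).
Σ 10^(L/10) = 10^(97/10) + 10^(61/10) + 10^(96/10) + 10^(72/10) = 9.010e+09.
L_total = 10·log₁₀(9.010e+09) = 99.55 dB SPL.

100 dB SPL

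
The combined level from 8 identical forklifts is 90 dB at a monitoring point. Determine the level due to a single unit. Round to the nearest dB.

81 dB

For N identical incoherent sources L_total = L₁ + 10·log₁₀ N, so L₁ = 90 − 10·log₁₀(8) = 90 − 9.031.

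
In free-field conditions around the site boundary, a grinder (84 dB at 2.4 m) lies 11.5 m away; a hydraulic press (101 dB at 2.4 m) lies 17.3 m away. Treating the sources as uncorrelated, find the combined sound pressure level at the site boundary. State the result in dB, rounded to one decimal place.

First find each source's level at the receiver (point-source: −20·log₁₀(r/r_ref)), then combine on an intensity basis.
grinder: 84 − 20·log₁₀(11.5/2.4) = 84 − 13.61 = 70.39 dB.
hydraulic press: 101 − 20·log₁₀(17.3/2.4) = 101 − 17.16 = 83.84 dB.
Σ 10^(L/10) = 2.532e+08 → L_total = 10·log₁₀(2.532e+08) = 84.04 dB.

84.0 dB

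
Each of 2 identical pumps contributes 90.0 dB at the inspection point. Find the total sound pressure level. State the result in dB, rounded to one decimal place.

93.0 dB

N identical incoherent sources raise the level by 10·log₁₀ N.
L_total = 90.0 + 10·log₁₀(2) = 90.0 + 3.010 = 93.01 dB.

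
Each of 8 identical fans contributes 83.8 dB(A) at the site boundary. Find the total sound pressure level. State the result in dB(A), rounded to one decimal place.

92.8 dB(A)

With 8 equal, uncorrelated contributions the intensity is 8× that of one unit, giving a rise of 10·log₁₀ 8.
L_total = 83.8 + 10·log₁₀(8) = 83.8 + 9.031 = 92.83 dB(A).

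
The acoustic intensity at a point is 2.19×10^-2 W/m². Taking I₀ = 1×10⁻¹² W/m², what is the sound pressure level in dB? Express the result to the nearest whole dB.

103 dB

L = 10·log₁₀(I/I₀) = 10·log₁₀(2.19×10^-2/10⁻¹²) = 10·log₁₀(2.19×10^10).
L = 10·(0.3404 + 10) = 103.40 dB.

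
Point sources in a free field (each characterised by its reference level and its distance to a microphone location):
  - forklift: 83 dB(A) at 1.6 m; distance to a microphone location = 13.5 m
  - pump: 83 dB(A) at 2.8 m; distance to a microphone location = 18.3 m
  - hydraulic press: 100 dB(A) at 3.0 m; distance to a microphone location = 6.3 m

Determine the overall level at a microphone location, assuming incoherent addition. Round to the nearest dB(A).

94 dB(A)

Propagate each source to the receiver with L = L_ref − 20·log₁₀(r/r_ref), then add intensities.
forklift: 83 − 20·log₁₀(13.5/1.6) = 83 − 18.52 = 64.48 dB(A).
pump: 83 − 20·log₁₀(18.3/2.8) = 83 − 16.31 = 66.69 dB(A).
hydraulic press: 100 − 20·log₁₀(6.3/3.0) = 100 − 6.44 = 93.56 dB(A).
Σ 10^(L/10) = 2.275e+09 → L_total = 10·log₁₀(2.275e+09) = 93.57 dB(A).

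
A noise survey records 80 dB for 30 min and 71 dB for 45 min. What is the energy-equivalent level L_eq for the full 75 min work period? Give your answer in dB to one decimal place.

L_eq = 10·log₁₀[(1/T)·Σ tᵢ·10^(Lᵢ/10)] with T = 75 min.
Σ tᵢ·10^(Lᵢ/10) = 30·10^(80/10) + 45·10^(71/10) = 3.567e+09.
L_eq = 10·log₁₀(3.567e+09/75) = 76.77 dB.

76.8 dB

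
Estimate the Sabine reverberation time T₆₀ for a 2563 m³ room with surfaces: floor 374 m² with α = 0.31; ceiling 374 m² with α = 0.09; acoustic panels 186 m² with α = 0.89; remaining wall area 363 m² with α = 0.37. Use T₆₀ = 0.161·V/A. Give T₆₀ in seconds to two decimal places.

Total absorption A = 374·0.31 + 374·0.09 + 186·0.89 + 363·0.37 = 449.45 m² sabins.
T₆₀ = 0.161·V/A = 0.161·2563/449.45 = 0.918 s.

0.92 s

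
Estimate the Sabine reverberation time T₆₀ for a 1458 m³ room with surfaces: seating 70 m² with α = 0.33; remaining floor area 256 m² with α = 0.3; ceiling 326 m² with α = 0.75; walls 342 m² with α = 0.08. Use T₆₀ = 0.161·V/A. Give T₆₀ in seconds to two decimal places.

Total absorption A = 70·0.33 + 256·0.3 + 326·0.75 + 342·0.08 = 371.76 m² sabins.
T₆₀ = 0.161·V/A = 0.161·1458/371.76 = 0.631 s.

0.63 s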